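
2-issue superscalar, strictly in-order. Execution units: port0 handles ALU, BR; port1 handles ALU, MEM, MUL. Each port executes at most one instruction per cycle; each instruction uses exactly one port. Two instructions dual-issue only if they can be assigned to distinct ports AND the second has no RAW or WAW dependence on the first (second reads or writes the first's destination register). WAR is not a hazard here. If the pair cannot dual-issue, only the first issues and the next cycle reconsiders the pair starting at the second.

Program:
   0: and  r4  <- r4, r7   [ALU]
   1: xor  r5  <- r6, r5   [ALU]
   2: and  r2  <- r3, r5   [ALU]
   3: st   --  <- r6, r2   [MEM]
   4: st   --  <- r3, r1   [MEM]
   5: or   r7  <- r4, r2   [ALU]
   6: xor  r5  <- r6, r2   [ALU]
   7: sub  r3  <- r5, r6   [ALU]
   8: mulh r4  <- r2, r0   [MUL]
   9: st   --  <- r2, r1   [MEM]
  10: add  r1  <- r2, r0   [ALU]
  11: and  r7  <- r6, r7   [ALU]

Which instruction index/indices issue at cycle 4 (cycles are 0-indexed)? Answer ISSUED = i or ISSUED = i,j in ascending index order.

c0: i0&i1 and+xor  2-wide
c1: i2 and  RAW r2
c2: i3 st  no-port MEM/MEM
c3: i4&i5 st+or  2-wide
c4: i6 xor  RAW r5
c5: i7&i8 sub+mulh  2-wide
c6: i9&i10 st+add  2-wide
c7: i11 and  tail

ISSUED = 6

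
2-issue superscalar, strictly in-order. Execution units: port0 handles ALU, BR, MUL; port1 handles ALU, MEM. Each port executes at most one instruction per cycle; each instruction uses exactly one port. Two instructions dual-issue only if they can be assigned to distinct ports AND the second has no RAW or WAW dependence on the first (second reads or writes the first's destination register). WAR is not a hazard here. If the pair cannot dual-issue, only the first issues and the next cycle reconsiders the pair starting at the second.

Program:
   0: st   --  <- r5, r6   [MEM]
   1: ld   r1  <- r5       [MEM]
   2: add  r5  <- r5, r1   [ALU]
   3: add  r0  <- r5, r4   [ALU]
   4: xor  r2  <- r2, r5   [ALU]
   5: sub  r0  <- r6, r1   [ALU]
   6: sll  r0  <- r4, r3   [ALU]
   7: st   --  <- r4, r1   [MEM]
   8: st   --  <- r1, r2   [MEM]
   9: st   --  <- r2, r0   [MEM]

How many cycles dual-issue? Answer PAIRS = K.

PAIRS = 2

#0 head=0: st.MEM i0 no-port MEM/MEM
#1 head=1: ld.MEM i1 RAW r1
#2 head=2: add.ALU i2 RAW r5
#3 head=3: add.ALU;xor.ALU i3/i4 pair
#4 head=5: sub.ALU i5 WAW r0
#5 head=6: sll.ALU;st.MEM i6/i7 pair
#6 head=8: st.MEM i8 no-port MEM/MEM
#7 head=9: st.MEM i9 tail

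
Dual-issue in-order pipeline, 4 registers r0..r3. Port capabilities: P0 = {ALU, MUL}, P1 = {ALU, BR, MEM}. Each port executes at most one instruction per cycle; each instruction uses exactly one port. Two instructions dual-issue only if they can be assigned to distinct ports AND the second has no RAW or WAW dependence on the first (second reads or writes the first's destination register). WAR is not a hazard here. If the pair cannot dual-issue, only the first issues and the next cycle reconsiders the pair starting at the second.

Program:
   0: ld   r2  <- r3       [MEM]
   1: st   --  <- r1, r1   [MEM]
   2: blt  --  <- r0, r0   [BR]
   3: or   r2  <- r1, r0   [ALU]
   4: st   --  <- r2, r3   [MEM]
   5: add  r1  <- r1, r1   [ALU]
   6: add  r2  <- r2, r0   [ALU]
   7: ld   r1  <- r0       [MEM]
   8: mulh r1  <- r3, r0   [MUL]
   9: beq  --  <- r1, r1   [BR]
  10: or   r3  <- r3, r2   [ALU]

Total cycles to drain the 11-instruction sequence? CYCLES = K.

CYCLES = 7

#0 head=0: ld.MEM i0 no-port MEM/MEM
#1 head=1: st.MEM i1 no-port MEM/BR
#2 head=2: blt.BR or.ALU i2&i3 dual
#3 head=4: st.MEM add.ALU i4&i5 dual
#4 head=6: add.ALU ld.MEM i6&i7 dual
#5 head=8: mulh.MUL i8 RAW r1
#6 head=9: beq.BR or.ALU i9&i10 dual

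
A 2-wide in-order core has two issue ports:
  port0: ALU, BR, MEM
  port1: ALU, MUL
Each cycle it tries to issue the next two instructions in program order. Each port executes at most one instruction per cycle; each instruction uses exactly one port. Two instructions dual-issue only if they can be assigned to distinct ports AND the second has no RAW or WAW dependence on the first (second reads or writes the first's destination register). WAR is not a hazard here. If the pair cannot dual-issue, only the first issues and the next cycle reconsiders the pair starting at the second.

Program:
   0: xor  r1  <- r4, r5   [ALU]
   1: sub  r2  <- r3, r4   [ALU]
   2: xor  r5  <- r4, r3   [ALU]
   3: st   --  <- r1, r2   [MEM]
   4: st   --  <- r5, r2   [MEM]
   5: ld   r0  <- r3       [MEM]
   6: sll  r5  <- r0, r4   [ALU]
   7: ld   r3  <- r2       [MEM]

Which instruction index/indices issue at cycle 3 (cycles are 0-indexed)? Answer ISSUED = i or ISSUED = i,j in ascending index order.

c0: i0&i1 xor.ALU sub.ALU  pair
c1: i2&i3 xor.ALU st.MEM  pair
c2: i4 st.MEM  no-port MEM/MEM
c3: i5 ld.MEM  RAW r0
c4: i6&i7 sll.ALU ld.MEM  pair

ISSUED = 5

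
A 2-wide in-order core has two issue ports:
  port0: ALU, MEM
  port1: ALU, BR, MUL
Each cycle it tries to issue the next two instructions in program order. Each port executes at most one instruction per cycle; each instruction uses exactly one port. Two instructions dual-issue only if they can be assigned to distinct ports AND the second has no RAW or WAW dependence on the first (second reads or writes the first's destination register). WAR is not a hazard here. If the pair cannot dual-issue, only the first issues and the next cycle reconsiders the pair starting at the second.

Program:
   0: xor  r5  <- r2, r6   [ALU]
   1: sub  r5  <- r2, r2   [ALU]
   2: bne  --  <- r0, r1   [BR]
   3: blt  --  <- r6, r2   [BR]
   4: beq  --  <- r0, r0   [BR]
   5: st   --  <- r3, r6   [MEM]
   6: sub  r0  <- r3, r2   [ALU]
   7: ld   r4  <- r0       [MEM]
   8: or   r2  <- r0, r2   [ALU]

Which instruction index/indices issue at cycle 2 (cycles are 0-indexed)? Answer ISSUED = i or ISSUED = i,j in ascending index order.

ISSUED = 3

t=0 i0:xor ; WAW r5
t=1 i1+i2:sub;bne ; pair
t=2 i3:blt ; no-port BR/BR
t=3 i4+i5:beq;st ; pair
t=4 i6:sub ; RAW r0
t=5 i7+i8:ld;or ; pair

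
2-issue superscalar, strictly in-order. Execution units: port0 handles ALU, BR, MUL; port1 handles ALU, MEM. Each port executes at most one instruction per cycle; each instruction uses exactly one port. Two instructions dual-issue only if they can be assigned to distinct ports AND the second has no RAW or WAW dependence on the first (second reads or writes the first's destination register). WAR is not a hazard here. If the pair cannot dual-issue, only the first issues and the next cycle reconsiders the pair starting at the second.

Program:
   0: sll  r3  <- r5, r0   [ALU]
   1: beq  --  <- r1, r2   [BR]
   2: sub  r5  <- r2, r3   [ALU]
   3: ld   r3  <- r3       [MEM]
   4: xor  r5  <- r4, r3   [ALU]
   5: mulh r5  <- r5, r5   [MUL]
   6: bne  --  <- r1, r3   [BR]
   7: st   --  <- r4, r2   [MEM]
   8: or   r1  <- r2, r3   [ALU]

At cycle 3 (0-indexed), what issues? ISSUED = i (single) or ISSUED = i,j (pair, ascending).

t=0 i0/i1:sll+beq ; 2-wide
t=1 i2/i3:sub+ld ; 2-wide
t=2 i4:xor ; RAW+WAW r5
t=3 i5:mulh ; no-port MUL/BR
t=4 i6/i7:bne+st ; 2-wide
t=5 i8:or ; tail

ISSUED = 5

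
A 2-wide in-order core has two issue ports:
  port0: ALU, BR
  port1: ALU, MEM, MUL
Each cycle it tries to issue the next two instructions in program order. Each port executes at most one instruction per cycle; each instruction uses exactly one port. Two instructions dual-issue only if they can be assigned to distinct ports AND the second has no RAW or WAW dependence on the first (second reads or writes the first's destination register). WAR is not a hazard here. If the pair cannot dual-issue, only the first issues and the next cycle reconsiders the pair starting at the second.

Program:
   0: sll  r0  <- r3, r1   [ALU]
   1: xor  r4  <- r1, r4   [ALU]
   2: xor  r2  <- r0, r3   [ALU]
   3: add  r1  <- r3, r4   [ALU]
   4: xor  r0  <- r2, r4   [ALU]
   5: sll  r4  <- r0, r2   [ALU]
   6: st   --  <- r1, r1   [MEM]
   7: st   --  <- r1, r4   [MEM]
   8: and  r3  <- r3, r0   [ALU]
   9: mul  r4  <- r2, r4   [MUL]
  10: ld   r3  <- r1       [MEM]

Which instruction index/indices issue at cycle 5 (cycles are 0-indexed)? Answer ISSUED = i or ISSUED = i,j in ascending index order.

ISSUED = 9

t=0 i0&i1:sll.ALU+xor.ALU ; dual
t=1 i2&i3:xor.ALU+add.ALU ; dual
t=2 i4:xor.ALU ; RAW r0
t=3 i5&i6:sll.ALU+st.MEM ; dual
t=4 i7&i8:st.MEM+and.ALU ; dual
t=5 i9:mul.MUL ; no-port MUL/MEM
t=6 i10:ld.MEM ; tail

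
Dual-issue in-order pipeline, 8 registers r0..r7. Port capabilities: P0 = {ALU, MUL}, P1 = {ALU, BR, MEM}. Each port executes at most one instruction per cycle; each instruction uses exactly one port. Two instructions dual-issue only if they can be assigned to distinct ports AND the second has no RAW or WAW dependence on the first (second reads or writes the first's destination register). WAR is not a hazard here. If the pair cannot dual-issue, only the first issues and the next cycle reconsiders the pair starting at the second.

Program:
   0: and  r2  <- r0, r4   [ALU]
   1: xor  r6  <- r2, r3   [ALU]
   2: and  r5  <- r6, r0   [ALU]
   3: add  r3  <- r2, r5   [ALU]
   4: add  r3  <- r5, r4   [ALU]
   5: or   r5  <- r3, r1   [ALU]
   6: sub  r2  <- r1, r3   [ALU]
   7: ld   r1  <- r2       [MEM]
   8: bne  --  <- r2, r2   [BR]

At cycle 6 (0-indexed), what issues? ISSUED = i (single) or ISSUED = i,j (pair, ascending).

  cy0 -> i0 (and.ALU) RAW r2
  cy1 -> i1 (xor.ALU) RAW r6
  cy2 -> i2 (and.ALU) RAW r5
  cy3 -> i3 (add.ALU) WAW r3
  cy4 -> i4 (add.ALU) RAW r3
  cy5 -> i5&i6 (or.ALU sub.ALU) 2-wide
  cy6 -> i7 (ld.MEM) no-port MEM/BR
  cy7 -> i8 (bne.BR) tail

ISSUED = 7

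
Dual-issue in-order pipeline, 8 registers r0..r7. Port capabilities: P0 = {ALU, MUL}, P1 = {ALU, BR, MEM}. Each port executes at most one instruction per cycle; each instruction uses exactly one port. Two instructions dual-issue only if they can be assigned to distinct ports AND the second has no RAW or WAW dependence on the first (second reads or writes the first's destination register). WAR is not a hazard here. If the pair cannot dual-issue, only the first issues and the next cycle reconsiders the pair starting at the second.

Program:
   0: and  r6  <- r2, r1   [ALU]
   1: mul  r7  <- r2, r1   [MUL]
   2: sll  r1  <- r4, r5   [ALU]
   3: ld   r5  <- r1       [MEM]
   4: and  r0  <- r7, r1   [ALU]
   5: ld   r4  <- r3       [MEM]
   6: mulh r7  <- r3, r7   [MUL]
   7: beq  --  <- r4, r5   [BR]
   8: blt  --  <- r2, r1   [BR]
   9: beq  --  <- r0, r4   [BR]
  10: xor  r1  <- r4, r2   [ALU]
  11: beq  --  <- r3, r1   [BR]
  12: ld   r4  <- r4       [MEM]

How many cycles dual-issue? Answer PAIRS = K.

PAIRS = 4

#0 head=0: and.ALU/mul.MUL i0,i1 pair
#1 head=2: sll.ALU i2 RAW r1
#2 head=3: ld.MEM/and.ALU i3,i4 pair
#3 head=5: ld.MEM/mulh.MUL i5,i6 pair
#4 head=7: beq.BR i7 no-port BR/BR
#5 head=8: blt.BR i8 no-port BR/BR
#6 head=9: beq.BR/xor.ALU i9,i10 pair
#7 head=11: beq.BR i11 no-port BR/MEM
#8 head=12: ld.MEM i12 tail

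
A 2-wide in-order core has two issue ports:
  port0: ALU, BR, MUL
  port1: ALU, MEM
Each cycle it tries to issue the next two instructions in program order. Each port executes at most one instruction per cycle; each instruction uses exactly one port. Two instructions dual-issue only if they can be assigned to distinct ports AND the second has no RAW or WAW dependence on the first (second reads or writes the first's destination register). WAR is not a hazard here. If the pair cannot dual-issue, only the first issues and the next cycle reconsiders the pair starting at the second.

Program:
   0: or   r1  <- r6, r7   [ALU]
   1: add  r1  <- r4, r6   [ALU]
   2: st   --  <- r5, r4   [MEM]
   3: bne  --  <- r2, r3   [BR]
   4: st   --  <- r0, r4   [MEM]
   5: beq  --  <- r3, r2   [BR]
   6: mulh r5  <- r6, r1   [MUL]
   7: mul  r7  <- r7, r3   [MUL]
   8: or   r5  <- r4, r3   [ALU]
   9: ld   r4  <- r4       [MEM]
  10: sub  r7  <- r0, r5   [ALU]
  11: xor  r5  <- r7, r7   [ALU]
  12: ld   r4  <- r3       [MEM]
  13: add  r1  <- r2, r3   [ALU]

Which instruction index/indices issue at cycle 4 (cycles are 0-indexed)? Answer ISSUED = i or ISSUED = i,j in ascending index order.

0. or.ALU @i0  | WAW r1
1. add.ALU;st.MEM @i1+i2  | pair
2. bne.BR;st.MEM @i3+i4  | pair
3. beq.BR @i5  | no-port BR/MUL
4. mulh.MUL @i6  | no-port MUL/MUL
5. mul.MUL;or.ALU @i7+i8  | pair
6. ld.MEM;sub.ALU @i9+i10  | pair
7. xor.ALU;ld.MEM @i11+i12  | pair
8. add.ALU @i13  | tail

ISSUED = 6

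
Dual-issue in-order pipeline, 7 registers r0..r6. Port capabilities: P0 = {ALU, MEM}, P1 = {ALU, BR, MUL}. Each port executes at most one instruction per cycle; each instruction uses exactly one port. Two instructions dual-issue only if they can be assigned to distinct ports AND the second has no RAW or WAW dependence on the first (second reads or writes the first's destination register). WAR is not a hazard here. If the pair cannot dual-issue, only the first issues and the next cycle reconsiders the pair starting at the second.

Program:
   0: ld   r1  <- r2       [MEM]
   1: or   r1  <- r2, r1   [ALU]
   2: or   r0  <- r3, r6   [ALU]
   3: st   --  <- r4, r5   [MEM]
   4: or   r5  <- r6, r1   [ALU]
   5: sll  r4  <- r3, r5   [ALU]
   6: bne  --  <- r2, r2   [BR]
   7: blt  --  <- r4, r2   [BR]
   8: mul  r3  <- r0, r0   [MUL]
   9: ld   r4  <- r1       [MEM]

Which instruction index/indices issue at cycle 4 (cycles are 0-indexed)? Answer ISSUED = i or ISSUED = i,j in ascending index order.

c0: i0 ld.MEM  RAW+WAW r1
c1: i1&i2 or.ALU or.ALU  pair
c2: i3&i4 st.MEM or.ALU  pair
c3: i5&i6 sll.ALU bne.BR  pair
c4: i7 blt.BR  no-port BR/MUL
c5: i8&i9 mul.MUL ld.MEM  pair

ISSUED = 7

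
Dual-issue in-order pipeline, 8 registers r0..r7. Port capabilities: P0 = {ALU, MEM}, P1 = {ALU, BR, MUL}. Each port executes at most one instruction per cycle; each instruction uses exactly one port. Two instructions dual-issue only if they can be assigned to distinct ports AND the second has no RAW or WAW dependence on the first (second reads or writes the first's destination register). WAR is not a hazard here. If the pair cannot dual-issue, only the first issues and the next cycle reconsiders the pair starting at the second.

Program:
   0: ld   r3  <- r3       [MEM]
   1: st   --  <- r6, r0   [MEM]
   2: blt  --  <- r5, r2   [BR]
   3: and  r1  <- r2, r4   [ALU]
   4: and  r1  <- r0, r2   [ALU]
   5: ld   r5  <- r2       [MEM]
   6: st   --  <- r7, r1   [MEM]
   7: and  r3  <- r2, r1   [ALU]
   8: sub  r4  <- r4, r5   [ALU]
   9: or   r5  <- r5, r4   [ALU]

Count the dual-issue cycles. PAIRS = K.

PAIRS = 3

#0 head=0: ld i0 no-port MEM/MEM
#1 head=1: st blt i1+i2 dual
#2 head=3: and i3 WAW r1
#3 head=4: and ld i4+i5 dual
#4 head=6: st and i6+i7 dual
#5 head=8: sub i8 RAW r4
#6 head=9: or i9 tail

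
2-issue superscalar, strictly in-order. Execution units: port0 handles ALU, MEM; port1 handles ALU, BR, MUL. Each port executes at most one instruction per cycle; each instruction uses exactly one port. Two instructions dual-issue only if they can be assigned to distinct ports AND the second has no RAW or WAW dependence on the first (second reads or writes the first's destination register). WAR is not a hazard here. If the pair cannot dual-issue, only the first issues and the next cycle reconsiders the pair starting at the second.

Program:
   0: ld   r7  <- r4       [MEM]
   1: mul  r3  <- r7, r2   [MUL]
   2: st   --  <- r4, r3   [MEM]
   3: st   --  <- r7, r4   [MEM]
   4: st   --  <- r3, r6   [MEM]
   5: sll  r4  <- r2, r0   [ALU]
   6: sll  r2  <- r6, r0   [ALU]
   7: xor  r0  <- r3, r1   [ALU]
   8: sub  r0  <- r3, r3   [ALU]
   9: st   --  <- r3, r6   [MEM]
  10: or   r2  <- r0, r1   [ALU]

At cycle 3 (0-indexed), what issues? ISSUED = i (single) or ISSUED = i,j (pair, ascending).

ISSUED = 3

[0] i0  ld.MEM  -- RAW r7
[1] i1  mul.MUL  -- RAW r3
[2] i2  st.MEM  -- no-port MEM/MEM
[3] i3  st.MEM  -- no-port MEM/MEM
[4] i4/i5  st.MEM sll.ALU  -- 2-wide
[5] i6/i7  sll.ALU xor.ALU  -- 2-wide
[6] i8/i9  sub.ALU st.MEM  -- 2-wide
[7] i10  or.ALU  -- tail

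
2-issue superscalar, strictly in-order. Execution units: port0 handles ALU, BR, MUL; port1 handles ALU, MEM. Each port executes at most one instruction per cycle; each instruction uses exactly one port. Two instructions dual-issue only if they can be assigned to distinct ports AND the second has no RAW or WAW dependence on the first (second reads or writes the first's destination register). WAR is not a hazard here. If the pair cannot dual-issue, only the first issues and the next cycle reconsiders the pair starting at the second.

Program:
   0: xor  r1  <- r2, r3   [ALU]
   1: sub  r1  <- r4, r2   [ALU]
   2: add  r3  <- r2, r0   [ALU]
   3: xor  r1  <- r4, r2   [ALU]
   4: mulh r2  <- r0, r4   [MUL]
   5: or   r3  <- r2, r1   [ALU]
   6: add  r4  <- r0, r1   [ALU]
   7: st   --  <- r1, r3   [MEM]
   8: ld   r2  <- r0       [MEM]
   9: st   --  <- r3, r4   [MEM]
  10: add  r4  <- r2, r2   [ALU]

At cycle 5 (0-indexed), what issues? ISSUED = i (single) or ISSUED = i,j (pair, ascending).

0. xor.ALU @i0  | WAW r1
1. sub.ALU+add.ALU @i1&i2  | 2-wide
2. xor.ALU+mulh.MUL @i3&i4  | 2-wide
3. or.ALU+add.ALU @i5&i6  | 2-wide
4. st.MEM @i7  | no-port MEM/MEM
5. ld.MEM @i8  | no-port MEM/MEM
6. st.MEM+add.ALU @i9&i10  | 2-wide

ISSUED = 8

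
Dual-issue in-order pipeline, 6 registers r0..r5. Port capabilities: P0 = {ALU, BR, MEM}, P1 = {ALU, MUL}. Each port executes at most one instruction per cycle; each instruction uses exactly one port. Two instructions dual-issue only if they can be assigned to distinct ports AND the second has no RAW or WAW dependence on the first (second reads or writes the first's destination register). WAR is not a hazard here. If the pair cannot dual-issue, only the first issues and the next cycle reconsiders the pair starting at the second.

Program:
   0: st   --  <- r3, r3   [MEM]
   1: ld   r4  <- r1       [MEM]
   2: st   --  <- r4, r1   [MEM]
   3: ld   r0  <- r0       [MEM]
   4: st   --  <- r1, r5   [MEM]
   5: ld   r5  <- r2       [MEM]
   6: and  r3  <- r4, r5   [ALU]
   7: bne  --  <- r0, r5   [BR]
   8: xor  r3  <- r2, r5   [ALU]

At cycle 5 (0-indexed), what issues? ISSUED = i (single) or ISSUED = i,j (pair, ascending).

ISSUED = 5

  cy0 -> i0 (st.MEM) no-port MEM/MEM
  cy1 -> i1 (ld.MEM) no-port MEM/MEM
  cy2 -> i2 (st.MEM) no-port MEM/MEM
  cy3 -> i3 (ld.MEM) no-port MEM/MEM
  cy4 -> i4 (st.MEM) no-port MEM/MEM
  cy5 -> i5 (ld.MEM) RAW r5
  cy6 -> i6,i7 (and.ALU;bne.BR) dual
  cy7 -> i8 (xor.ALU) tail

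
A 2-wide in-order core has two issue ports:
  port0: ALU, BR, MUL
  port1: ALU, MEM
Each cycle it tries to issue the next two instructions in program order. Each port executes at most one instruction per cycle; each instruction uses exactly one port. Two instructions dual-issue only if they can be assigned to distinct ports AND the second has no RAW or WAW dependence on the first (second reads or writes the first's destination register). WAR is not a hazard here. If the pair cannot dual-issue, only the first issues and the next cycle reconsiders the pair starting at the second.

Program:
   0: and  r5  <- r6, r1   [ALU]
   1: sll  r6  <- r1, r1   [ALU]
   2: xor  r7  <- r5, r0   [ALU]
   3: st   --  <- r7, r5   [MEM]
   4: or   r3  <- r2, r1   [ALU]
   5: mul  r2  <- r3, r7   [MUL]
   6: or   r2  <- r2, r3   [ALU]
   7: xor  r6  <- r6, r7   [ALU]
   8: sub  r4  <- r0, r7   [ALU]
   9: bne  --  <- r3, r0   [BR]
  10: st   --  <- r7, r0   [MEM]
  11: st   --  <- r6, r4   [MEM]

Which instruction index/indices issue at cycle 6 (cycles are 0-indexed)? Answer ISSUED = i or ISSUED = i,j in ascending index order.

  cy0 -> i0+i1 (and.ALU;sll.ALU) 2-wide
  cy1 -> i2 (xor.ALU) RAW r7
  cy2 -> i3+i4 (st.MEM;or.ALU) 2-wide
  cy3 -> i5 (mul.MUL) RAW+WAW r2
  cy4 -> i6+i7 (or.ALU;xor.ALU) 2-wide
  cy5 -> i8+i9 (sub.ALU;bne.BR) 2-wide
  cy6 -> i10 (st.MEM) no-port MEM/MEM
  cy7 -> i11 (st.MEM) tail

ISSUED = 10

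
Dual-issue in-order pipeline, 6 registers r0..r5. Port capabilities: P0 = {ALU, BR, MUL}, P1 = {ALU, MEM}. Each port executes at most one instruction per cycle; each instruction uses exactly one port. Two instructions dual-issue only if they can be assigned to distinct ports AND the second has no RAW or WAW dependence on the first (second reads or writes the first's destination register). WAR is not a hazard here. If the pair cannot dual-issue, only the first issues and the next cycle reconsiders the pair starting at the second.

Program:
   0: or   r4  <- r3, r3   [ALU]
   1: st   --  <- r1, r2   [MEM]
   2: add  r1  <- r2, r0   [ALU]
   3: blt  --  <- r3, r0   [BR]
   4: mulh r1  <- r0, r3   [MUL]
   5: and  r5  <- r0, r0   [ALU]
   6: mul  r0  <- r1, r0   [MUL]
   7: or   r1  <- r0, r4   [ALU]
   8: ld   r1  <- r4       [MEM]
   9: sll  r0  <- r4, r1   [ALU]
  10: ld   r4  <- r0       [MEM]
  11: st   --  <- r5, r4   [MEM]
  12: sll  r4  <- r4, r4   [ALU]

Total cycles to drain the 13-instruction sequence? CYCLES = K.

[0] i0+i1  or.ALU st.MEM  -- pair
[1] i2+i3  add.ALU blt.BR  -- pair
[2] i4+i5  mulh.MUL and.ALU  -- pair
[3] i6  mul.MUL  -- RAW r0
[4] i7  or.ALU  -- WAW r1
[5] i8  ld.MEM  -- RAW r1
[6] i9  sll.ALU  -- RAW r0
[7] i10  ld.MEM  -- no-port MEM/MEM
[8] i11+i12  st.MEM sll.ALU  -- pair

CYCLES = 9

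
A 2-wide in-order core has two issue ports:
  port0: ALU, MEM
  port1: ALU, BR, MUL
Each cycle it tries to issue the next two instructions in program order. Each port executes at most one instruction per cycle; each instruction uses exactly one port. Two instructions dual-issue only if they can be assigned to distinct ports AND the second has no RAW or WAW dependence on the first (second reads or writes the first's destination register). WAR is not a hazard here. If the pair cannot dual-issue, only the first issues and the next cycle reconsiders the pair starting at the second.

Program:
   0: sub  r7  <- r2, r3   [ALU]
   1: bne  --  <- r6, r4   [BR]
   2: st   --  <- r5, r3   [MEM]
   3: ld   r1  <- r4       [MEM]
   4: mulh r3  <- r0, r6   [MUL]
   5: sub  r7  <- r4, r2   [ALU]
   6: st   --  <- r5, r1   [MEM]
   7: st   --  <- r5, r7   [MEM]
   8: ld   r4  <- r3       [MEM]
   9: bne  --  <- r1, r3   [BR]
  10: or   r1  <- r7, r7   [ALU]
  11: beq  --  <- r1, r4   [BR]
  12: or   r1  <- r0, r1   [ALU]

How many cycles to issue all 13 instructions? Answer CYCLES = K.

CYCLES = 8

#0 head=0: sub;bne i0,i1 dual
#1 head=2: st i2 no-port MEM/MEM
#2 head=3: ld;mulh i3,i4 dual
#3 head=5: sub;st i5,i6 dual
#4 head=7: st i7 no-port MEM/MEM
#5 head=8: ld;bne i8,i9 dual
#6 head=10: or i10 RAW r1
#7 head=11: beq;or i11,i12 dual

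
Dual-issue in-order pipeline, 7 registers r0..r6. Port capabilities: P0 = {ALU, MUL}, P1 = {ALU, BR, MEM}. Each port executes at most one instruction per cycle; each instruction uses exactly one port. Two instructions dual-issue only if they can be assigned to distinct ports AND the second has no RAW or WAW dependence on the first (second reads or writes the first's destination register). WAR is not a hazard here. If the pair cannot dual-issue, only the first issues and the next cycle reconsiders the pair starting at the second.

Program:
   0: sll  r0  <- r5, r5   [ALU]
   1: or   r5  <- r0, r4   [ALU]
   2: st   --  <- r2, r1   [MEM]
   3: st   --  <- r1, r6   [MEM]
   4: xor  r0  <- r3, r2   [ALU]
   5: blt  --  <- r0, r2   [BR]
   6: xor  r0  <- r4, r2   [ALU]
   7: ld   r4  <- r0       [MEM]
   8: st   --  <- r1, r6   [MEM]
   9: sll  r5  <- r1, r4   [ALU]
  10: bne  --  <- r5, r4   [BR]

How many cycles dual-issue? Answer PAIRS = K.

PAIRS = 4

[0] i0  sll.ALU  -- RAW r0
[1] i1&i2  or.ALU/st.MEM  -- pair
[2] i3&i4  st.MEM/xor.ALU  -- pair
[3] i5&i6  blt.BR/xor.ALU  -- pair
[4] i7  ld.MEM  -- no-port MEM/MEM
[5] i8&i9  st.MEM/sll.ALU  -- pair
[6] i10  bne.BR  -- tail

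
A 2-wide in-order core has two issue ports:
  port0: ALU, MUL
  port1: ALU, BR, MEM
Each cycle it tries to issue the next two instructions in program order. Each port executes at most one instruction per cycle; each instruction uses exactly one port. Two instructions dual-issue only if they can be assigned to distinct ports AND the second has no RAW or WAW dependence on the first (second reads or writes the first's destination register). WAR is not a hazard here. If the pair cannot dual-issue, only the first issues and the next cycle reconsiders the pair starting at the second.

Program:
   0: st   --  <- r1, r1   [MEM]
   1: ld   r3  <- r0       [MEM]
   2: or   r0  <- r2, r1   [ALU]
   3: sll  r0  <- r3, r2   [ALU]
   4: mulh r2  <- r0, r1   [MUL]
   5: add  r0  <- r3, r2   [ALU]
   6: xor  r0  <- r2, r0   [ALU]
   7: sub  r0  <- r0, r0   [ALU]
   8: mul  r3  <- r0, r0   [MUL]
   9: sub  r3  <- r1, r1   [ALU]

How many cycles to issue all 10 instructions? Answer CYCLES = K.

CYCLES = 9

0. st @i0  | no-port MEM/MEM
1. ld;or @i1/i2  | pair
2. sll @i3  | RAW r0
3. mulh @i4  | RAW r2
4. add @i5  | RAW+WAW r0
5. xor @i6  | RAW+WAW r0
6. sub @i7  | RAW r0
7. mul @i8  | WAW r3
8. sub @i9  | tail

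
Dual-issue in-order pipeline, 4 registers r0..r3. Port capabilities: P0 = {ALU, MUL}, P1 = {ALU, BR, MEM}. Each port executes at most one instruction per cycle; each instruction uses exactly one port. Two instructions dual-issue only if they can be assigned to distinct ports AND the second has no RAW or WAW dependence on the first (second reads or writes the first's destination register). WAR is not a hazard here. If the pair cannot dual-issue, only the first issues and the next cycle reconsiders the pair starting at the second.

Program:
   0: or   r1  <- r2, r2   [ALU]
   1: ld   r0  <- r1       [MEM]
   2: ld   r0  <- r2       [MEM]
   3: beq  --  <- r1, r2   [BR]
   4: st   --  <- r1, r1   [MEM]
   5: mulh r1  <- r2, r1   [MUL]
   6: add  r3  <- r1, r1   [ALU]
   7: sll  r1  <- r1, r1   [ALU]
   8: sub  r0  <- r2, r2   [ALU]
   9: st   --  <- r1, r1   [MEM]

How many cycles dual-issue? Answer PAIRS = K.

PAIRS = 3

  cy0 -> i0 (or) RAW r1
  cy1 -> i1 (ld) no-port MEM/MEM
  cy2 -> i2 (ld) no-port MEM/BR
  cy3 -> i3 (beq) no-port BR/MEM
  cy4 -> i4&i5 (st;mulh) pair
  cy5 -> i6&i7 (add;sll) pair
  cy6 -> i8&i9 (sub;st) pair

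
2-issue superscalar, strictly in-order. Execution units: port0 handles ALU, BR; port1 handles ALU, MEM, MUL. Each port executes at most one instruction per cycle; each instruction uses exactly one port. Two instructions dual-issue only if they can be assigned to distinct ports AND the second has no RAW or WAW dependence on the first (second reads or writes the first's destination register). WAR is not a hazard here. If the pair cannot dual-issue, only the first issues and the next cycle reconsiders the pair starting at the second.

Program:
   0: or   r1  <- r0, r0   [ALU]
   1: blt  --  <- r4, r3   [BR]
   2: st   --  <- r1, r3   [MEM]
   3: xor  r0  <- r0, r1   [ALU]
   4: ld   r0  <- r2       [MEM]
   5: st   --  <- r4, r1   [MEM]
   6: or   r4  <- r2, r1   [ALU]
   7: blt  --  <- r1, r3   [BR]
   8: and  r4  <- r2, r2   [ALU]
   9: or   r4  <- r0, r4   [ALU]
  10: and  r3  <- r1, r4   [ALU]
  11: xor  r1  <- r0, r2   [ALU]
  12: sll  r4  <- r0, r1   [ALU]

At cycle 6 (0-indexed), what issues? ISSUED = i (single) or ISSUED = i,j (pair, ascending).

ISSUED = 10,11

  cy0 -> i0/i1 (or.ALU+blt.BR) pair
  cy1 -> i2/i3 (st.MEM+xor.ALU) pair
  cy2 -> i4 (ld.MEM) no-port MEM/MEM
  cy3 -> i5/i6 (st.MEM+or.ALU) pair
  cy4 -> i7/i8 (blt.BR+and.ALU) pair
  cy5 -> i9 (or.ALU) RAW r4
  cy6 -> i10/i11 (and.ALU+xor.ALU) pair
  cy7 -> i12 (sll.ALU) tail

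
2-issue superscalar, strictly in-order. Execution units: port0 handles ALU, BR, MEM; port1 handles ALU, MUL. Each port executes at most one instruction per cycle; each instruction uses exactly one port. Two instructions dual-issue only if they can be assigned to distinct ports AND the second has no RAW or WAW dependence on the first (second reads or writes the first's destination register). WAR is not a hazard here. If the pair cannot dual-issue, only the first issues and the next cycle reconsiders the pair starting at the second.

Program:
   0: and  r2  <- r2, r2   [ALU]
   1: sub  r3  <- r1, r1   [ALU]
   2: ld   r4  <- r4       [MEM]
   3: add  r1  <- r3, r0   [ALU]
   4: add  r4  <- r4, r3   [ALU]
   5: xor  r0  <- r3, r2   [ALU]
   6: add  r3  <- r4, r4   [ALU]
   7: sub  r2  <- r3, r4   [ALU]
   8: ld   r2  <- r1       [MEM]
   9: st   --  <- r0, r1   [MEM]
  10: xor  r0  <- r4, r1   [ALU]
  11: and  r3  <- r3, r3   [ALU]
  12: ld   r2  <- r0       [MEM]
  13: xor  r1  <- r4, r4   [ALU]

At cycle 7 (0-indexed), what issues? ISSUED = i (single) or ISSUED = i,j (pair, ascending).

  cy0 -> i0,i1 (and sub) dual
  cy1 -> i2,i3 (ld add) dual
  cy2 -> i4,i5 (add xor) dual
  cy3 -> i6 (add) RAW r3
  cy4 -> i7 (sub) WAW r2
  cy5 -> i8 (ld) no-port MEM/MEM
  cy6 -> i9,i10 (st xor) dual
  cy7 -> i11,i12 (and ld) dual
  cy8 -> i13 (xor) tail

ISSUED = 11,12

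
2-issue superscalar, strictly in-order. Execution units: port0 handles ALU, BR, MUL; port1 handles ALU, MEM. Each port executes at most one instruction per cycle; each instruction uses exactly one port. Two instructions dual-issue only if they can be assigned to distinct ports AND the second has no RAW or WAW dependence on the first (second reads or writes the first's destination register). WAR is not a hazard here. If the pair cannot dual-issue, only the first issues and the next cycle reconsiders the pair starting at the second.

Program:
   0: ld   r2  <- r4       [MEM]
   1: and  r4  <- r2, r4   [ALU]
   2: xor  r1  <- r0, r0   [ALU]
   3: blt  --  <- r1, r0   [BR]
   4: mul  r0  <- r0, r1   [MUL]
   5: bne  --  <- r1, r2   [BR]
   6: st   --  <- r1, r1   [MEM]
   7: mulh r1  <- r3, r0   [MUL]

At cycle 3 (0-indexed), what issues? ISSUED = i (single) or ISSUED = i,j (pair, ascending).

ISSUED = 4

0. ld.MEM @i0  | RAW r2
1. and.ALU;xor.ALU @i1+i2  | dual
2. blt.BR @i3  | no-port BR/MUL
3. mul.MUL @i4  | no-port MUL/BR
4. bne.BR;st.MEM @i5+i6  | dual
5. mulh.MUL @i7  | tail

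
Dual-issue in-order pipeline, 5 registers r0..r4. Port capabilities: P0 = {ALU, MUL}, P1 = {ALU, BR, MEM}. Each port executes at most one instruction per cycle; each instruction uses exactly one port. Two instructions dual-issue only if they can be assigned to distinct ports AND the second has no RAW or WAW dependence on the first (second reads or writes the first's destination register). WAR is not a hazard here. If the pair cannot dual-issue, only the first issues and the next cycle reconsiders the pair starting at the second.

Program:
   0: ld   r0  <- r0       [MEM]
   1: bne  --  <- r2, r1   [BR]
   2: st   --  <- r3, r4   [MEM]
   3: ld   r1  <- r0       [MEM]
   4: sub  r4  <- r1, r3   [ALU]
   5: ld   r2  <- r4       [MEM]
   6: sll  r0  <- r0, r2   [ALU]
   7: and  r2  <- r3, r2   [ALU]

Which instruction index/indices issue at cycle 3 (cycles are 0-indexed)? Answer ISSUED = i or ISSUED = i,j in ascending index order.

ISSUED = 3

0. ld.MEM @i0  | no-port MEM/BR
1. bne.BR @i1  | no-port BR/MEM
2. st.MEM @i2  | no-port MEM/MEM
3. ld.MEM @i3  | RAW r1
4. sub.ALU @i4  | RAW r4
5. ld.MEM @i5  | RAW r2
6. sll.ALU/and.ALU @i6,i7  | pair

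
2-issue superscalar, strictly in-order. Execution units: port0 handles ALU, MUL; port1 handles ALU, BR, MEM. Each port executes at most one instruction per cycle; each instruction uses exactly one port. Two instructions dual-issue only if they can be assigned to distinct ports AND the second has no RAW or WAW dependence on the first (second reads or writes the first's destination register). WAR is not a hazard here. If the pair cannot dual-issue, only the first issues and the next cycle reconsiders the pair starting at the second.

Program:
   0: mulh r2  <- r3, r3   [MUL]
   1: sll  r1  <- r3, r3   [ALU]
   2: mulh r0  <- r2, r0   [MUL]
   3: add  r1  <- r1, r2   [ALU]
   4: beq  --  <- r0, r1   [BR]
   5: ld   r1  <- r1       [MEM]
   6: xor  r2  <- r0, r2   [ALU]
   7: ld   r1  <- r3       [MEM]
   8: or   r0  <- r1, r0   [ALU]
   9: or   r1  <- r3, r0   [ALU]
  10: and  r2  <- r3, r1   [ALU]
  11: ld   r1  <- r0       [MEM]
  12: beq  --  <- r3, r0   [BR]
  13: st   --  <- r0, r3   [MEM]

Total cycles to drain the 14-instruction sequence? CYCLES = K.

t=0 i0+i1:mulh;sll ; dual
t=1 i2+i3:mulh;add ; dual
t=2 i4:beq ; no-port BR/MEM
t=3 i5+i6:ld;xor ; dual
t=4 i7:ld ; RAW r1
t=5 i8:or ; RAW r0
t=6 i9:or ; RAW r1
t=7 i10+i11:and;ld ; dual
t=8 i12:beq ; no-port BR/MEM
t=9 i13:st ; tail

CYCLES = 10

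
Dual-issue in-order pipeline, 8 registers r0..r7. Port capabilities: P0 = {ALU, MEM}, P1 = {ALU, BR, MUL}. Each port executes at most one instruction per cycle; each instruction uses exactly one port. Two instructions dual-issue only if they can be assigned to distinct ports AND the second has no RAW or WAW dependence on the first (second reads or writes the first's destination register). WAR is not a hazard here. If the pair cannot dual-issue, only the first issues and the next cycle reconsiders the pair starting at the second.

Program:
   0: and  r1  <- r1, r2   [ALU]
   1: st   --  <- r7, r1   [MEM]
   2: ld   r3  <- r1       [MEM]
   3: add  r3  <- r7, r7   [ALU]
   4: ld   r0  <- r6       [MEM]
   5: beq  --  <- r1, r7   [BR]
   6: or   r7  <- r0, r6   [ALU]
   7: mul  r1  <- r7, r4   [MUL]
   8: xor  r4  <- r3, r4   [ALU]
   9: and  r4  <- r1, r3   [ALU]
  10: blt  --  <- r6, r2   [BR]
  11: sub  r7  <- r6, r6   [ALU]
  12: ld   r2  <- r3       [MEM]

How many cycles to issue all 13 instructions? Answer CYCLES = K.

#0 head=0: and i0 RAW r1
#1 head=1: st i1 no-port MEM/MEM
#2 head=2: ld i2 WAW r3
#3 head=3: add/ld i3/i4 2-wide
#4 head=5: beq/or i5/i6 2-wide
#5 head=7: mul/xor i7/i8 2-wide
#6 head=9: and/blt i9/i10 2-wide
#7 head=11: sub/ld i11/i12 2-wide

CYCLES = 8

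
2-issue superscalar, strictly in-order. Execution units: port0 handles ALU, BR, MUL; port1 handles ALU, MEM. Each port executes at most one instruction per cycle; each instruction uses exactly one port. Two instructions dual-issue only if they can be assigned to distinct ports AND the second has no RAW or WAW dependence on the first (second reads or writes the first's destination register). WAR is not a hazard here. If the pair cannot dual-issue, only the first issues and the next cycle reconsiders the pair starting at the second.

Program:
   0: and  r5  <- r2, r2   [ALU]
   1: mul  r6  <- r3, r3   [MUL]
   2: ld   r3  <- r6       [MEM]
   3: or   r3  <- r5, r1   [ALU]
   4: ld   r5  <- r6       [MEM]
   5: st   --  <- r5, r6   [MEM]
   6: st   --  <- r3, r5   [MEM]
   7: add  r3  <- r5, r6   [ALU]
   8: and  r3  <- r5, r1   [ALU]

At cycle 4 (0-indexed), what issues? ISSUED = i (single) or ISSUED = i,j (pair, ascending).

ISSUED = 6,7

#0 head=0: and.ALU mul.MUL i0/i1 pair
#1 head=2: ld.MEM i2 WAW r3
#2 head=3: or.ALU ld.MEM i3/i4 pair
#3 head=5: st.MEM i5 no-port MEM/MEM
#4 head=6: st.MEM add.ALU i6/i7 pair
#5 head=8: and.ALU i8 tail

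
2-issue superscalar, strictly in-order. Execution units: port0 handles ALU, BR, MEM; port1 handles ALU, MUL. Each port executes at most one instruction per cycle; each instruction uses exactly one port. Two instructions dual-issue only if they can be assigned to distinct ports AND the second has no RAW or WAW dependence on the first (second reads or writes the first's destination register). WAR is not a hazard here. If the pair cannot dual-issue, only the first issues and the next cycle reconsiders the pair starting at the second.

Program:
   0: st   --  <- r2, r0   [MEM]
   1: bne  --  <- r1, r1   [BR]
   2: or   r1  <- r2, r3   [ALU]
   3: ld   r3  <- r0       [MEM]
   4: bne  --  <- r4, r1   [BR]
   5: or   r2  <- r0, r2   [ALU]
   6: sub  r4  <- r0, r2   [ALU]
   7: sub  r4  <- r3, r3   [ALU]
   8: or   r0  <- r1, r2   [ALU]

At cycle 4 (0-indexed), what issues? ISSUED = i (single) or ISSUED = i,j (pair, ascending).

ISSUED = 6

#0 head=0: st i0 no-port MEM/BR
#1 head=1: bne;or i1&i2 pair
#2 head=3: ld i3 no-port MEM/BR
#3 head=4: bne;or i4&i5 pair
#4 head=6: sub i6 WAW r4
#5 head=7: sub;or i7&i8 pair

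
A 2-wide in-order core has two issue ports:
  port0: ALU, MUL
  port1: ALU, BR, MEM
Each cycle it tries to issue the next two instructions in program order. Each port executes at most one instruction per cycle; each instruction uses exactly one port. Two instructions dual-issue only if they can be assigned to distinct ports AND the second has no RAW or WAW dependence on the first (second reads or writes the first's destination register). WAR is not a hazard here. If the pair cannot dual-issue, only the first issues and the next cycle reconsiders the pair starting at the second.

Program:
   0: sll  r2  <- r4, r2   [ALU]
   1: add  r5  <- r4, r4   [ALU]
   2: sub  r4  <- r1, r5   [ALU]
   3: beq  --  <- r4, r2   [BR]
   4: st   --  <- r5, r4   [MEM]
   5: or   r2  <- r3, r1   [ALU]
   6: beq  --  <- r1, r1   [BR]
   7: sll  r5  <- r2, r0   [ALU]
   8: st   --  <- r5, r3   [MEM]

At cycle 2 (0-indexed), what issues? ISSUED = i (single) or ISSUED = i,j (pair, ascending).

ISSUED = 3

c0: i0+i1 sll.ALU add.ALU  dual
c1: i2 sub.ALU  RAW r4
c2: i3 beq.BR  no-port BR/MEM
c3: i4+i5 st.MEM or.ALU  dual
c4: i6+i7 beq.BR sll.ALU  dual
c5: i8 st.MEM  tail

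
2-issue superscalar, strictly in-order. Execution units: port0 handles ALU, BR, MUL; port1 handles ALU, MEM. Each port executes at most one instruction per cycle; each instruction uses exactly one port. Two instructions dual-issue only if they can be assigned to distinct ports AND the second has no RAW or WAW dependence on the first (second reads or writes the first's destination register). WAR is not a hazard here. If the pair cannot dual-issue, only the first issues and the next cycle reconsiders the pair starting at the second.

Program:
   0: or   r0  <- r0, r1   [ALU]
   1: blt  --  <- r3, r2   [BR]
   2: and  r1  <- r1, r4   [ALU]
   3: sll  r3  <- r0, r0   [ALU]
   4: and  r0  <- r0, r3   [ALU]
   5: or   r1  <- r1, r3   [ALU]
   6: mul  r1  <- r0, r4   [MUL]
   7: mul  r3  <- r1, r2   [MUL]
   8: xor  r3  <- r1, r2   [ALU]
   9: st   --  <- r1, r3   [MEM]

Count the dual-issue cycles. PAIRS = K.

t=0 i0/i1:or.ALU blt.BR ; 2-wide
t=1 i2/i3:and.ALU sll.ALU ; 2-wide
t=2 i4/i5:and.ALU or.ALU ; 2-wide
t=3 i6:mul.MUL ; no-port MUL/MUL
t=4 i7:mul.MUL ; WAW r3
t=5 i8:xor.ALU ; RAW r3
t=6 i9:st.MEM ; tail

PAIRS = 3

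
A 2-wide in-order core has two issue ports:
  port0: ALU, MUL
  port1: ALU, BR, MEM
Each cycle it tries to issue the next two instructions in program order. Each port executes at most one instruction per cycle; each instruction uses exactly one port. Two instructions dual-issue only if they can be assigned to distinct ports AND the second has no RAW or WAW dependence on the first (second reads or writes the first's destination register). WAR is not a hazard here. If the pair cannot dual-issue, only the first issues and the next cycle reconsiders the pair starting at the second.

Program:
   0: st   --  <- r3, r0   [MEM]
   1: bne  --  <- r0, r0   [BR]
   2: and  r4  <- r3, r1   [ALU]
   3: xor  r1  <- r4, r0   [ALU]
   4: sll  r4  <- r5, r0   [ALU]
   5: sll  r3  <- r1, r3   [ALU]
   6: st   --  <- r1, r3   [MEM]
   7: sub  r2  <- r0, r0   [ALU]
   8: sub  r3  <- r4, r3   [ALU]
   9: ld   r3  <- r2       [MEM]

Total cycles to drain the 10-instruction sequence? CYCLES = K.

[0] i0  st  -- no-port MEM/BR
[1] i1/i2  bne and  -- dual
[2] i3/i4  xor sll  -- dual
[3] i5  sll  -- RAW r3
[4] i6/i7  st sub  -- dual
[5] i8  sub  -- WAW r3
[6] i9  ld  -- tail

CYCLES = 7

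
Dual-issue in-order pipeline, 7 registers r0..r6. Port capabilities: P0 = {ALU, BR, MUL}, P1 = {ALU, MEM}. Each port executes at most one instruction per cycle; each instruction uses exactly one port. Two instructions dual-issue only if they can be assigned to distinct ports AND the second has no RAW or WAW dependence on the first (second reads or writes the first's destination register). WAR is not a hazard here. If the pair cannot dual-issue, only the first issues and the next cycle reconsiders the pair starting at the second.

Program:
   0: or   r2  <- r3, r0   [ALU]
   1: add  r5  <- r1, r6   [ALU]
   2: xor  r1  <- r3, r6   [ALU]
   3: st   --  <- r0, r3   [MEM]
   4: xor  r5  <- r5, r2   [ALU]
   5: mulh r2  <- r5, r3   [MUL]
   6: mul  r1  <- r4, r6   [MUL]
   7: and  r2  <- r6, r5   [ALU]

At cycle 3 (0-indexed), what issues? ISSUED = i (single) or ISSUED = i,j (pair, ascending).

[0] i0&i1  or.ALU;add.ALU  -- dual
[1] i2&i3  xor.ALU;st.MEM  -- dual
[2] i4  xor.ALU  -- RAW r5
[3] i5  mulh.MUL  -- no-port MUL/MUL
[4] i6&i7  mul.MUL;and.ALU  -- dual

ISSUED = 5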